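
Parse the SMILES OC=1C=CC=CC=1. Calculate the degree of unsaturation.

Molecular formula: C6H6O.
DoU = (2C + 2 + N − H − X) / 2, where X is the halogen count and O/S are ignored.
    = (2·6 + 2 + 0 − 6 − 0) / 2 = 8 / 2 = 4.

4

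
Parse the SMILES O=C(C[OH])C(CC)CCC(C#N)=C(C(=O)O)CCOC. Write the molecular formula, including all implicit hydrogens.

C14H21NO5

Walk through each heavy atom and fill implicit hydrogens from standard valence (C 4, N 3, O 2, S 2, halogen 1):
  atom 1: O, bond orders sum to 2 (valence 2) → 0 H
  atom 2: C, bond orders sum to 4 (valence 4) → 0 H
  atom 3: C, bond orders sum to 2 (valence 4) → 2 H
  atom 4: O with explicit H count 1
  atom 5: C, bond orders sum to 3 (valence 4) → 1 H
  atom 6: C, bond orders sum to 2 (valence 4) → 2 H
  atom 7: C, bond orders sum to 1 (valence 4) → 3 H
  atom 8: C, bond orders sum to 2 (valence 4) → 2 H
  atom 9: C, bond orders sum to 2 (valence 4) → 2 H
  atom 10: C, bond orders sum to 4 (valence 4) → 0 H
  atom 11: C, bond orders sum to 4 (valence 4) → 0 H
  atom 12: N, bond orders sum to 3 (valence 3) → 0 H
  atom 13: C, bond orders sum to 4 (valence 4) → 0 H
  atom 14: C, bond orders sum to 4 (valence 4) → 0 H
  atom 15: O, bond orders sum to 2 (valence 2) → 0 H
  atom 16: O, bond orders sum to 1 (valence 2) → 1 H
  atom 17: C, bond orders sum to 2 (valence 4) → 2 H
  atom 18: C, bond orders sum to 2 (valence 4) → 2 H
  atom 19: O, bond orders sum to 2 (valence 2) → 0 H
  atom 20: C, bond orders sum to 1 (valence 4) → 3 H
Totals → C:14, H:21, N:1, O:5.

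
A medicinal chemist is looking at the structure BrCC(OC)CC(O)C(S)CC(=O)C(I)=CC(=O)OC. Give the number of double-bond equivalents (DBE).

3

Molecular formula: C12H18BrIO5S.
DoU = (2C + 2 + N − H − X) / 2, where X is the halogen count and O/S are ignored.
    = (2·12 + 2 + 0 − 18 − 2) / 2 = 6 / 2 = 3.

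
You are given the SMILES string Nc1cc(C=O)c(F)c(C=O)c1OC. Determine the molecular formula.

Walk through each heavy atom and fill implicit hydrogens from standard valence (C 4, N 3, O 2, S 2, halogen 1); for lowercase aromatic atoms, an aromatic c carries 1 H when it has two neighbours and 0 H with three, and aromatic n carries 0 H:
  atom 1: N, bond orders sum to 1 (valence 3) → 2 H
  atom 2: aromatic c, 3 neighbours → 0 H
  atom 3: aromatic c, 2 neighbours → 1 H
  atom 4: aromatic c, 3 neighbours → 0 H
  atom 5: C, bond orders sum to 3 (valence 4) → 1 H
  atom 6: O, bond orders sum to 2 (valence 2) → 0 H
  atom 7: aromatic c, 3 neighbours → 0 H
  atom 8: F (halogen, monovalent) → 0 H
  atom 9: aromatic c, 3 neighbours → 0 H
  atom 10: C, bond orders sum to 3 (valence 4) → 1 H
  atom 11: O, bond orders sum to 2 (valence 2) → 0 H
  atom 12: aromatic c, 3 neighbours → 0 H
  atom 13: O, bond orders sum to 2 (valence 2) → 0 H
  atom 14: C, bond orders sum to 1 (valence 4) → 3 H
Totals → C:9, H:8, F:1, N:1, O:3.
In Hill order: C9H8FNO3.

C9H8FNO3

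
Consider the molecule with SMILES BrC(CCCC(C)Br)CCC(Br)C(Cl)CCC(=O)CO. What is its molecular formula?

Walk through each heavy atom and fill implicit hydrogens from standard valence (C 4, N 3, O 2, S 2, halogen 1):
  atom 1: Br (halogen, monovalent) → 0 H
  atom 2: C, bond orders sum to 3 (valence 4) → 1 H
  atom 3: C, bond orders sum to 2 (valence 4) → 2 H
  atom 4: C, bond orders sum to 2 (valence 4) → 2 H
  atom 5: C, bond orders sum to 2 (valence 4) → 2 H
  atom 6: C, bond orders sum to 3 (valence 4) → 1 H
  atom 7: C, bond orders sum to 1 (valence 4) → 3 H
  atom 8: Br (halogen, monovalent) → 0 H
  atom 9: C, bond orders sum to 2 (valence 4) → 2 H
  atom 10: C, bond orders sum to 2 (valence 4) → 2 H
  atom 11: C, bond orders sum to 3 (valence 4) → 1 H
  atom 12: Br (halogen, monovalent) → 0 H
  atom 13: C, bond orders sum to 3 (valence 4) → 1 H
  atom 14: Cl (halogen, monovalent) → 0 H
  atom 15: C, bond orders sum to 2 (valence 4) → 2 H
  atom 16: C, bond orders sum to 2 (valence 4) → 2 H
  atom 17: C, bond orders sum to 4 (valence 4) → 0 H
  atom 18: O, bond orders sum to 2 (valence 2) → 0 H
  atom 19: C, bond orders sum to 2 (valence 4) → 2 H
  atom 20: O, bond orders sum to 1 (valence 2) → 1 H
Totals → C:14, H:24, Br:3, Cl:1, O:2.

C14H24Br3ClO2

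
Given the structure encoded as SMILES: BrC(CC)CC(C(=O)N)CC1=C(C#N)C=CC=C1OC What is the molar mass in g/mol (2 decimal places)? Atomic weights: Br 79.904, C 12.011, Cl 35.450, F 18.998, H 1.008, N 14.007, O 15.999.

First, the molecular formula is C15H19BrN2O2 (counting implicit H from valence).
  Br: 1 × 79.904 = 79.904
  C: 15 × 12.011 = 180.165
  H: 19 × 1.008 = 19.152
  N: 2 × 14.007 = 28.014
  O: 2 × 15.999 = 31.998
Sum: 1×79.904 + 15×12.011 + 19×1.008 + 2×14.007 + 2×15.999 = 339.233 → 339.23 g/mol.

339.23 g/mol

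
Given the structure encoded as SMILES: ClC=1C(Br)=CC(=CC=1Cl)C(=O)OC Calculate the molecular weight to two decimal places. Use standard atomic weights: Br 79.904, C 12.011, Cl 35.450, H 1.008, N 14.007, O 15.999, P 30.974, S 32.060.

283.93 g/mol

First, the molecular formula is C8H5BrCl2O2 (counting implicit H from valence).
  Br: 1 × 79.904 = 79.904
  C: 8 × 12.011 = 96.088
  Cl: 2 × 35.450 = 70.900
  H: 5 × 1.008 = 5.040
  O: 2 × 15.999 = 31.998
Sum: 1×79.904 + 8×12.011 + 2×35.450 + 5×1.008 + 2×15.999 = 283.930 → 283.93 g/mol.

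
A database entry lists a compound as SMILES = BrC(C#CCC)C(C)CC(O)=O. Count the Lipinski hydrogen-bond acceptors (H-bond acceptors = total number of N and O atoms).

N atoms: 0; O atoms: 2.
Lipinski HBA = 0 + 2 = 2.

2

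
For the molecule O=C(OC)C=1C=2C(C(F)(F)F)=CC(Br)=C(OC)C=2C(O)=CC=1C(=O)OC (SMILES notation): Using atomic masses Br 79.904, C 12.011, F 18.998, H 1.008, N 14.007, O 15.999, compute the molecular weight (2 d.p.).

437.16 g/mol

First, the molecular formula is C16H12BrF3O6 (counting implicit H from valence).
  Br: 1 × 79.904 = 79.904
  C: 16 × 12.011 = 192.176
  F: 3 × 18.998 = 56.994
  H: 12 × 1.008 = 12.096
  O: 6 × 15.999 = 95.994
Sum: 1×79.904 + 16×12.011 + 3×18.998 + 12×1.008 + 6×15.999 = 437.164 → 437.16 g/mol.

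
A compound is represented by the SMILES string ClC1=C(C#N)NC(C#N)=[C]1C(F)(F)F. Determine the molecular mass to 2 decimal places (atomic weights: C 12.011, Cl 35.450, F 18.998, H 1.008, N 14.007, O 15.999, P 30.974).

219.55 g/mol

First, the molecular formula is C7HClF3N3 (counting implicit H from valence).
  C: 7 × 12.011 = 84.077
  Cl: 1 × 35.450 = 35.450
  F: 3 × 18.998 = 56.994
  H: 1 × 1.008 = 1.008
  N: 3 × 14.007 = 42.021
Sum: 7×12.011 + 1×35.450 + 3×18.998 + 1×1.008 + 3×14.007 = 219.550 → 219.55 g/mol.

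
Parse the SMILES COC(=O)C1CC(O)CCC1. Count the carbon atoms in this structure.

Count every carbon token in the SMILES (each C, including those in ring-closure positions and inside branches).
Carbon count: 8.

8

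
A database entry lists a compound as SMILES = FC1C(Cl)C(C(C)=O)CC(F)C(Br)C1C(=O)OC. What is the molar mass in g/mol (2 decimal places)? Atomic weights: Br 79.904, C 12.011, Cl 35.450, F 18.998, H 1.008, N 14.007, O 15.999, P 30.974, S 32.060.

First, the molecular formula is C11H14BrClF2O3 (counting implicit H from valence).
  Br: 1 × 79.904 = 79.904
  C: 11 × 12.011 = 132.121
  Cl: 1 × 35.450 = 35.450
  F: 2 × 18.998 = 37.996
  H: 14 × 1.008 = 14.112
  O: 3 × 15.999 = 47.997
Sum: 1×79.904 + 11×12.011 + 1×35.450 + 2×18.998 + 14×1.008 + 3×15.999 = 347.580 → 347.58 g/mol.

347.58 g/mol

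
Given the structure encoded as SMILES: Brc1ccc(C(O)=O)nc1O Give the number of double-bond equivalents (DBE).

5

Molecular formula: C6H4BrNO3.
DoU = (2C + 2 + N − H − X) / 2, where X is the halogen count and O/S are ignored.
    = (2·6 + 2 + 1 − 4 − 1) / 2 = 10 / 2 = 5.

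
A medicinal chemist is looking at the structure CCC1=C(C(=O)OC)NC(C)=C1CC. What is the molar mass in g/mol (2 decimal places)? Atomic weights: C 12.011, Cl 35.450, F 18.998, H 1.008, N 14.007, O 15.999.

First, the molecular formula is C11H17NO2 (counting implicit H from valence).
  C: 11 × 12.011 = 132.121
  H: 17 × 1.008 = 17.136
  N: 1 × 14.007 = 14.007
  O: 2 × 15.999 = 31.998
Sum: 11×12.011 + 17×1.008 + 1×14.007 + 2×15.999 = 195.262 → 195.26 g/mol.

195.26 g/mol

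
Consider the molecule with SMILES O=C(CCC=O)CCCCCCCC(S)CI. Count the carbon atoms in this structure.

13

Count every carbon token in the SMILES (each C, including those in ring-closure positions and inside branches).
Carbon count: 13.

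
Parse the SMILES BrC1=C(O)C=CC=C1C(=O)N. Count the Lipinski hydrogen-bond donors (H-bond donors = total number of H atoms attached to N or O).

3

Donors: find every N or O and count the H atoms it carries.
  atom 4 (O): bond orders sum to 1 → 1 H
  atom 10 (O): bond orders sum to 2 → 0 H
  atom 11 (N): bond orders sum to 1 → 2 H
Lipinski HBD = 3.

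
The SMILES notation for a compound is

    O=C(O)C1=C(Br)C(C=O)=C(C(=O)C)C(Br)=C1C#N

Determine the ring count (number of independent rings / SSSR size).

1

In SMILES, each pair of matching ring-closure digits denotes one ring-closing bond; the number of such bonds equals the number of independent rings.
Ring-closure bonds here: 1.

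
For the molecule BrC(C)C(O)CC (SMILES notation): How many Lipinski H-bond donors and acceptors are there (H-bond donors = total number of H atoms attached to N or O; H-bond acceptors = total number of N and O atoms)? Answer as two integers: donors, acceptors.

1, 1

Donors: find every N or O and count the H atoms it carries.
  atom 5 (O): bond orders sum to 1 → 1 H
Lipinski HBD = 1.
Acceptors: N atoms = 0, O atoms = 1 → HBA = 1.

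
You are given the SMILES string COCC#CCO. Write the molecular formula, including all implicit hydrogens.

Walk through each heavy atom and fill implicit hydrogens from standard valence (C 4, N 3, O 2, S 2, halogen 1):
  atom 1: C, bond orders sum to 1 (valence 4) → 3 H
  atom 2: O, bond orders sum to 2 (valence 2) → 0 H
  atom 3: C, bond orders sum to 2 (valence 4) → 2 H
  atom 4: C, bond orders sum to 4 (valence 4) → 0 H
  atom 5: C, bond orders sum to 4 (valence 4) → 0 H
  atom 6: C, bond orders sum to 2 (valence 4) → 2 H
  atom 7: O, bond orders sum to 1 (valence 2) → 1 H
Totals → C:5, H:8, O:2.

C5H8O2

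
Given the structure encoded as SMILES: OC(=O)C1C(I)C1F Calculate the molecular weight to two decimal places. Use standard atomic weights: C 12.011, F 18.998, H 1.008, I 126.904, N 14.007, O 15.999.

229.98 g/mol

First, the molecular formula is C4H4FIO2 (counting implicit H from valence).
  C: 4 × 12.011 = 48.044
  F: 1 × 18.998 = 18.998
  H: 4 × 1.008 = 4.032
  I: 1 × 126.904 = 126.904
  O: 2 × 15.999 = 31.998
Sum: 4×12.011 + 1×18.998 + 4×1.008 + 1×126.904 + 2×15.999 = 229.976 → 229.98 g/mol.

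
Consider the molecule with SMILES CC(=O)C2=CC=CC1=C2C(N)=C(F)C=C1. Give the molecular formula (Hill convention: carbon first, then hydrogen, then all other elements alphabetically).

C12H10FNO

Walk through each heavy atom and fill implicit hydrogens from standard valence (C 4, N 3, O 2, S 2, halogen 1):
  atom 1: C, bond orders sum to 1 (valence 4) → 3 H
  atom 2: C, bond orders sum to 4 (valence 4) → 0 H
  atom 3: O, bond orders sum to 2 (valence 2) → 0 H
  atom 4: C, bond orders sum to 4 (valence 4) → 0 H
  atom 5: C, bond orders sum to 3 (valence 4) → 1 H
  atom 6: C, bond orders sum to 3 (valence 4) → 1 H
  atom 7: C, bond orders sum to 3 (valence 4) → 1 H
  atom 8: C, bond orders sum to 4 (valence 4) → 0 H
  atom 9: C, bond orders sum to 4 (valence 4) → 0 H
  atom 10: C, bond orders sum to 4 (valence 4) → 0 H
  atom 11: N, bond orders sum to 1 (valence 3) → 2 H
  atom 12: C, bond orders sum to 4 (valence 4) → 0 H
  atom 13: F (halogen, monovalent) → 0 H
  atom 14: C, bond orders sum to 3 (valence 4) → 1 H
  atom 15: C, bond orders sum to 3 (valence 4) → 1 H
Totals → C:12, H:10, F:1, N:1, O:1.
In Hill order: C12H10FNO.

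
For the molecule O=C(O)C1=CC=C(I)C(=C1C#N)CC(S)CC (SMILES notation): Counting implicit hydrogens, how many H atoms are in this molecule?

12

Walk through each heavy atom and fill implicit hydrogens from standard valence (C 4, N 3, O 2, S 2, halogen 1):
  atom 1: O, bond orders sum to 2 (valence 2) → 0 H
  atom 2: C, bond orders sum to 4 (valence 4) → 0 H
  atom 3: O, bond orders sum to 1 (valence 2) → 1 H
  atom 4: C, bond orders sum to 4 (valence 4) → 0 H
  atom 5: C, bond orders sum to 3 (valence 4) → 1 H
  atom 6: C, bond orders sum to 3 (valence 4) → 1 H
  atom 7: C, bond orders sum to 4 (valence 4) → 0 H
  atom 8: I (halogen, monovalent) → 0 H
  atom 9: C, bond orders sum to 4 (valence 4) → 0 H
  atom 10: C, bond orders sum to 4 (valence 4) → 0 H
  atom 11: C, bond orders sum to 4 (valence 4) → 0 H
  atom 12: N, bond orders sum to 3 (valence 3) → 0 H
  atom 13: C, bond orders sum to 2 (valence 4) → 2 H
  atom 14: C, bond orders sum to 3 (valence 4) → 1 H
  atom 15: S, bond orders sum to 1 (valence 2) → 1 H
  atom 16: C, bond orders sum to 2 (valence 4) → 2 H
  atom 17: C, bond orders sum to 1 (valence 4) → 3 H
Total hydrogens: 12.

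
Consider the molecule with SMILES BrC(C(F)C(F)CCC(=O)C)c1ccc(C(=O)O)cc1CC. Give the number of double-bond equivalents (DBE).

Molecular formula: C16H19BrF2O3.
DoU = (2C + 2 + N − H − X) / 2, where X is the halogen count and O/S are ignored.
    = (2·16 + 2 + 0 − 19 − 3) / 2 = 12 / 2 = 6.

6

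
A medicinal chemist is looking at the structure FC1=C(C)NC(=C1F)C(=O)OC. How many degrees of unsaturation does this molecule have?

Degree of unsaturation = (number of rings) + (number of π bonds).
Ring closures in the SMILES: 1.
π bonds: 3 double bonds (each 1 DoU) → 3 DoU from unsaturation.
Total DoU = 1 + 3 = 4.

4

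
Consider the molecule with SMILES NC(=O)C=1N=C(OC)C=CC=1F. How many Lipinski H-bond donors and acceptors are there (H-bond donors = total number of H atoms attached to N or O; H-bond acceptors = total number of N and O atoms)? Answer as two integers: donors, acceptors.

2, 4

Donors: find every N or O and count the H atoms it carries.
  atom 1 (N): bond orders sum to 1 → 2 H
  atom 3 (O): bond orders sum to 2 → 0 H
  atom 5 (N): bond orders sum to 3 → 0 H
  atom 7 (O): bond orders sum to 2 → 0 H
Lipinski HBD = 2.
Acceptors: N atoms = 2, O atoms = 2 → HBA = 4.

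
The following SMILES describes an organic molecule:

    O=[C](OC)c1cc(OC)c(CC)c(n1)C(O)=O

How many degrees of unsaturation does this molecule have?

6

Molecular formula: C11H13NO5.
DoU = (2C + 2 + N − H − X) / 2, where X is the halogen count and O/S are ignored.
    = (2·11 + 2 + 1 − 13 − 0) / 2 = 12 / 2 = 6.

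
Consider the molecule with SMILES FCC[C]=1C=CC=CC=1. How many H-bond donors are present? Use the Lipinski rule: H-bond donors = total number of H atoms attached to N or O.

Donors: find every N or O and count the H atoms it carries.
  (no N or O atoms present)
Lipinski HBD = 0.

0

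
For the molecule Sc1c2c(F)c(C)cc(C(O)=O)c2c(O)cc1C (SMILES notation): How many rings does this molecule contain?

In SMILES, each pair of matching ring-closure digits denotes one ring-closing bond; the number of such bonds equals the number of independent rings.
Ring-closure bonds here: 2.

2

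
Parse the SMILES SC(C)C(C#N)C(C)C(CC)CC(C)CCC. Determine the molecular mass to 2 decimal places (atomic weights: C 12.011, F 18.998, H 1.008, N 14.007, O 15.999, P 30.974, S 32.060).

First, the molecular formula is C15H29NS (counting implicit H from valence).
  C: 15 × 12.011 = 180.165
  H: 29 × 1.008 = 29.232
  N: 1 × 14.007 = 14.007
  S: 1 × 32.060 = 32.060
Sum: 15×12.011 + 29×1.008 + 1×14.007 + 1×32.060 = 255.464 → 255.46 g/mol.

255.46 g/mol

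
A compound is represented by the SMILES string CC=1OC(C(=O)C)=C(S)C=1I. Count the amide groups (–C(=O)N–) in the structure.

Scan the SMILES for the amide motif — none present.
Groups that are present: 1 ketone, 1 thiol.

0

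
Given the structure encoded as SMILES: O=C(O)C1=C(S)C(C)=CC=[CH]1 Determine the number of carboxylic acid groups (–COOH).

1

The carboxylic acid motif appears at heavy-atom position 2 in the SMILES.
Other groups present: 1 thiol.
Carboxylic acid count: 1.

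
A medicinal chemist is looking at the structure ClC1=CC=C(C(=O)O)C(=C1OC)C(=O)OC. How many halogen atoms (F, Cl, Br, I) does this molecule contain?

1

Halogen atoms appear at heavy-atom position 1 (1×Cl).
Other groups present: 1 carboxylic acid, 1 ester, 1 ether.
Halogen count: 1.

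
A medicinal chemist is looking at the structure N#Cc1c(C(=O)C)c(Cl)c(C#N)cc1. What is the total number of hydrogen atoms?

5

Walk through each heavy atom and fill implicit hydrogens from standard valence (C 4, N 3, O 2, S 2, halogen 1); for lowercase aromatic atoms, an aromatic c carries 1 H when it has two neighbours and 0 H with three, and aromatic n carries 0 H:
  atom 1: N, bond orders sum to 3 (valence 3) → 0 H
  atom 2: C, bond orders sum to 4 (valence 4) → 0 H
  atom 3: aromatic c, 3 neighbours → 0 H
  atom 4: aromatic c, 3 neighbours → 0 H
  atom 5: C, bond orders sum to 4 (valence 4) → 0 H
  atom 6: O, bond orders sum to 2 (valence 2) → 0 H
  atom 7: C, bond orders sum to 1 (valence 4) → 3 H
  atom 8: aromatic c, 3 neighbours → 0 H
  atom 9: Cl (halogen, monovalent) → 0 H
  atom 10: aromatic c, 3 neighbours → 0 H
  atom 11: C, bond orders sum to 4 (valence 4) → 0 H
  atom 12: N, bond orders sum to 3 (valence 3) → 0 H
  atom 13: aromatic c, 2 neighbours → 1 H
  atom 14: aromatic c, 2 neighbours → 1 H
Total hydrogens: 5.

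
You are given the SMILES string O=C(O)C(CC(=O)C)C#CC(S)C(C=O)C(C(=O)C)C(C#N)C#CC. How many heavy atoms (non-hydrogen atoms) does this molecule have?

25

Every atom symbol written in the SMILES (organic subset) is one heavy atom; implicit H are not written.
Heavy atoms by element → C:18, N:1, O:5, S:1.
Total: 25.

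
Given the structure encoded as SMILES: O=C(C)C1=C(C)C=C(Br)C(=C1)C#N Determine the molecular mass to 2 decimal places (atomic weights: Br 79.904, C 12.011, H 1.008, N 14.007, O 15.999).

238.08 g/mol

First, the molecular formula is C10H8BrNO (counting implicit H from valence).
  Br: 1 × 79.904 = 79.904
  C: 10 × 12.011 = 120.110
  H: 8 × 1.008 = 8.064
  N: 1 × 14.007 = 14.007
  O: 1 × 15.999 = 15.999
Sum: 1×79.904 + 10×12.011 + 8×1.008 + 1×14.007 + 1×15.999 = 238.084 → 238.08 g/mol.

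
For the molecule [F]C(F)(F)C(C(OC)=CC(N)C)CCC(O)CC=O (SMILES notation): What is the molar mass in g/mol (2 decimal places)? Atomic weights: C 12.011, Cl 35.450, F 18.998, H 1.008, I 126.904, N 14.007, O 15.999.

283.29 g/mol

First, the molecular formula is C12H20F3NO3 (counting implicit H from valence).
  C: 12 × 12.011 = 144.132
  F: 3 × 18.998 = 56.994
  H: 20 × 1.008 = 20.160
  N: 1 × 14.007 = 14.007
  O: 3 × 15.999 = 47.997
Sum: 12×12.011 + 3×18.998 + 20×1.008 + 1×14.007 + 3×15.999 = 283.290 → 283.29 g/mol.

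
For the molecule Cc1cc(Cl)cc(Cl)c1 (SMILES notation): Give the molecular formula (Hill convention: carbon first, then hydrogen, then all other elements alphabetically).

C7H6Cl2

Walk through each heavy atom and fill implicit hydrogens from standard valence (C 4, N 3, O 2, S 2, halogen 1); for lowercase aromatic atoms, an aromatic c carries 1 H when it has two neighbours and 0 H with three, and aromatic n carries 0 H:
  atom 1: C, bond orders sum to 1 (valence 4) → 3 H
  atom 2: aromatic c, 3 neighbours → 0 H
  atom 3: aromatic c, 2 neighbours → 1 H
  atom 4: aromatic c, 3 neighbours → 0 H
  atom 5: Cl (halogen, monovalent) → 0 H
  atom 6: aromatic c, 2 neighbours → 1 H
  atom 7: aromatic c, 3 neighbours → 0 H
  atom 8: Cl (halogen, monovalent) → 0 H
  atom 9: aromatic c, 2 neighbours → 1 H
Totals → C:7, H:6, Cl:2.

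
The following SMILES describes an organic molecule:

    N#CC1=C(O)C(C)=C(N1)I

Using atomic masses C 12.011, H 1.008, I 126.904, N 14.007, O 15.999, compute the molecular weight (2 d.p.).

First, the molecular formula is C6H5IN2O (counting implicit H from valence).
  C: 6 × 12.011 = 72.066
  H: 5 × 1.008 = 5.040
  I: 1 × 126.904 = 126.904
  N: 2 × 14.007 = 28.014
  O: 1 × 15.999 = 15.999
Sum: 6×12.011 + 5×1.008 + 1×126.904 + 2×14.007 + 1×15.999 = 248.023 → 248.02 g/mol.

248.02 g/mol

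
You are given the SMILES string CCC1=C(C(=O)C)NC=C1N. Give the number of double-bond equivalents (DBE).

4

Molecular formula: C8H12N2O.
DoU = (2C + 2 + N − H − X) / 2, where X is the halogen count and O/S are ignored.
    = (2·8 + 2 + 2 − 12 − 0) / 2 = 8 / 2 = 4.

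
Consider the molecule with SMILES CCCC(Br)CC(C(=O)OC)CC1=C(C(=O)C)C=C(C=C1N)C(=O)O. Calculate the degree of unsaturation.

7

Molecular formula: C18H24BrNO5.
DoU = (2C + 2 + N − H − X) / 2, where X is the halogen count and O/S are ignored.
    = (2·18 + 2 + 1 − 24 − 1) / 2 = 14 / 2 = 7.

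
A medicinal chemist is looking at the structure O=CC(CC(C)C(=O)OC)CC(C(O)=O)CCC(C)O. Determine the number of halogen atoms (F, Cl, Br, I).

0

Scan the SMILES for the halogen motif — none present.
Groups that are present: 1 aldehyde, 1 carboxylic acid, 1 ester, 1 hydroxyl.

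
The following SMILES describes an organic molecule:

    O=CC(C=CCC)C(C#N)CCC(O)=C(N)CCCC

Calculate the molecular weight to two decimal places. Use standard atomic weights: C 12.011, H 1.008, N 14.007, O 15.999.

278.40 g/mol

First, the molecular formula is C16H26N2O2 (counting implicit H from valence).
  C: 16 × 12.011 = 192.176
  H: 26 × 1.008 = 26.208
  N: 2 × 14.007 = 28.014
  O: 2 × 15.999 = 31.998
Sum: 16×12.011 + 26×1.008 + 2×14.007 + 2×15.999 = 278.396 → 278.40 g/mol.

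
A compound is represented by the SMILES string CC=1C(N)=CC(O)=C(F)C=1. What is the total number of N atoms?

Scan the SMILES for N atoms (remember two-letter symbols like Cl and Br are single atoms).
Nitrogen count: 1.

1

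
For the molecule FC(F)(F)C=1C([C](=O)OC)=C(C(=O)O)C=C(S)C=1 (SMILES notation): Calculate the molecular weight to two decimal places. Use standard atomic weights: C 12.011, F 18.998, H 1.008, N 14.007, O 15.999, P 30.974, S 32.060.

First, the molecular formula is C10H7F3O4S (counting implicit H from valence).
  C: 10 × 12.011 = 120.110
  F: 3 × 18.998 = 56.994
  H: 7 × 1.008 = 7.056
  O: 4 × 15.999 = 63.996
  S: 1 × 32.060 = 32.060
Sum: 10×12.011 + 3×18.998 + 7×1.008 + 4×15.999 + 1×32.060 = 280.216 → 280.22 g/mol.

280.22 g/mol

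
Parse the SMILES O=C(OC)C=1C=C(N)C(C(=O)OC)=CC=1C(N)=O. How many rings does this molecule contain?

1

In SMILES, each pair of matching ring-closure digits denotes one ring-closing bond; the number of such bonds equals the number of independent rings.
Ring-closure bonds here: 1.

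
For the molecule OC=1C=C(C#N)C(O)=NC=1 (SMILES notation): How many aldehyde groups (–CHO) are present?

Scan the SMILES for the aldehyde motif — none present.
Groups that are present: 2 hydroxyl, 1 nitrile.

0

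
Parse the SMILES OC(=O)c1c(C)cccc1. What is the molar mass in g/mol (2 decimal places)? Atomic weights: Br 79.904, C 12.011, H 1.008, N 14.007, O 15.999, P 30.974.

First, the molecular formula is C8H8O2 (counting implicit H from valence).
  C: 8 × 12.011 = 96.088
  H: 8 × 1.008 = 8.064
  O: 2 × 15.999 = 31.998
Sum: 8×12.011 + 8×1.008 + 2×15.999 = 136.150 → 136.15 g/mol.

136.15 g/mol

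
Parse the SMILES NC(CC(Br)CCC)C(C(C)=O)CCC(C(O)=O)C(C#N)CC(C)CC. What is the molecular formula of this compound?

Walk through each heavy atom and fill implicit hydrogens from standard valence (C 4, N 3, O 2, S 2, halogen 1):
  atom 1: N, bond orders sum to 1 (valence 3) → 2 H
  atom 2: C, bond orders sum to 3 (valence 4) → 1 H
  atom 3: C, bond orders sum to 2 (valence 4) → 2 H
  atom 4: C, bond orders sum to 3 (valence 4) → 1 H
  atom 5: Br (halogen, monovalent) → 0 H
  atom 6: C, bond orders sum to 2 (valence 4) → 2 H
  atom 7: C, bond orders sum to 2 (valence 4) → 2 H
  atom 8: C, bond orders sum to 1 (valence 4) → 3 H
  atom 9: C, bond orders sum to 3 (valence 4) → 1 H
  atom 10: C, bond orders sum to 4 (valence 4) → 0 H
  atom 11: C, bond orders sum to 1 (valence 4) → 3 H
  atom 12: O, bond orders sum to 2 (valence 2) → 0 H
  atom 13: C, bond orders sum to 2 (valence 4) → 2 H
  atom 14: C, bond orders sum to 2 (valence 4) → 2 H
  atom 15: C, bond orders sum to 3 (valence 4) → 1 H
  atom 16: C, bond orders sum to 4 (valence 4) → 0 H
  atom 17: O, bond orders sum to 1 (valence 2) → 1 H
  atom 18: O, bond orders sum to 2 (valence 2) → 0 H
  atom 19: C, bond orders sum to 3 (valence 4) → 1 H
  atom 20: C, bond orders sum to 4 (valence 4) → 0 H
  atom 21: N, bond orders sum to 3 (valence 3) → 0 H
  atom 22: C, bond orders sum to 2 (valence 4) → 2 H
  atom 23: C, bond orders sum to 3 (valence 4) → 1 H
  atom 24: C, bond orders sum to 1 (valence 4) → 3 H
  atom 25: C, bond orders sum to 2 (valence 4) → 2 H
  atom 26: C, bond orders sum to 1 (valence 4) → 3 H
Totals → C:20, H:35, Br:1, N:2, O:3.

C20H35BrN2O3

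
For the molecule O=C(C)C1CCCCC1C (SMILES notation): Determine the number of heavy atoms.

Every atom symbol written in the SMILES (organic subset) is one heavy atom; implicit H are not written.
Heavy atoms by element → C:9, O:1.
Total: 10.

10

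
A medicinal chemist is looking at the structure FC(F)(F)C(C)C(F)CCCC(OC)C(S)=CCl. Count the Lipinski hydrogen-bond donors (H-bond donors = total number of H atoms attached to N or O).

Donors: find every N or O and count the H atoms it carries.
  atom 13 (O): bond orders sum to 2 → 0 H
Lipinski HBD = 0.

0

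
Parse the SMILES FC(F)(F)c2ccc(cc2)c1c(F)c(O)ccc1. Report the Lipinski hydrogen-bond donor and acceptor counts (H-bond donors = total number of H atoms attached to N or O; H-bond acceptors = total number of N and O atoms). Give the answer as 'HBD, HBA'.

Donors: find every N or O and count the H atoms it carries.
  atom 15 (O): bond orders sum to 1 → 1 H
Lipinski HBD = 1.
Acceptors: N atoms = 0, O atoms = 1 → HBA = 1.

1, 1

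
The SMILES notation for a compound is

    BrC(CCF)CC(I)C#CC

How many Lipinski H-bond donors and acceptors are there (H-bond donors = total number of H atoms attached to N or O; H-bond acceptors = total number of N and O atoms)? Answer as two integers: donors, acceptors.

0, 0

Donors: find every N or O and count the H atoms it carries.
  (no N or O atoms present)
Lipinski HBD = 0.
Acceptors: N atoms = 0, O atoms = 0 → HBA = 0.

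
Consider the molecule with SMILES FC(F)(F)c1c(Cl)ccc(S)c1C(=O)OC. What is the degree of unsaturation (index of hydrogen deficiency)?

Molecular formula: C9H6ClF3O2S.
DoU = (2C + 2 + N − H − X) / 2, where X is the halogen count and O/S are ignored.
    = (2·9 + 2 + 0 − 6 − 4) / 2 = 10 / 2 = 5.

5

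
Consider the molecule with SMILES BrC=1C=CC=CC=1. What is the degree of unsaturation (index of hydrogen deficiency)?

4

Degree of unsaturation = (number of rings) + (number of π bonds).
Ring closures in the SMILES: 1.
π bonds: 3 double bonds (each 1 DoU) → 3 DoU from unsaturation.
Total DoU = 1 + 3 = 4.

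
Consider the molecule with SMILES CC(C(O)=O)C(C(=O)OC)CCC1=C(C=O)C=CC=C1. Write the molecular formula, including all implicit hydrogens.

Walk through each heavy atom and fill implicit hydrogens from standard valence (C 4, N 3, O 2, S 2, halogen 1):
  atom 1: C, bond orders sum to 1 (valence 4) → 3 H
  atom 2: C, bond orders sum to 3 (valence 4) → 1 H
  atom 3: C, bond orders sum to 4 (valence 4) → 0 H
  atom 4: O, bond orders sum to 1 (valence 2) → 1 H
  atom 5: O, bond orders sum to 2 (valence 2) → 0 H
  atom 6: C, bond orders sum to 3 (valence 4) → 1 H
  atom 7: C, bond orders sum to 4 (valence 4) → 0 H
  atom 8: O, bond orders sum to 2 (valence 2) → 0 H
  atom 9: O, bond orders sum to 2 (valence 2) → 0 H
  atom 10: C, bond orders sum to 1 (valence 4) → 3 H
  atom 11: C, bond orders sum to 2 (valence 4) → 2 H
  atom 12: C, bond orders sum to 2 (valence 4) → 2 H
  atom 13: C, bond orders sum to 4 (valence 4) → 0 H
  atom 14: C, bond orders sum to 4 (valence 4) → 0 H
  atom 15: C, bond orders sum to 3 (valence 4) → 1 H
  atom 16: O, bond orders sum to 2 (valence 2) → 0 H
  atom 17: C, bond orders sum to 3 (valence 4) → 1 H
  atom 18: C, bond orders sum to 3 (valence 4) → 1 H
  atom 19: C, bond orders sum to 3 (valence 4) → 1 H
  atom 20: C, bond orders sum to 3 (valence 4) → 1 H
Totals → C:15, H:18, O:5.
In Hill order: C15H18O5.

C15H18O5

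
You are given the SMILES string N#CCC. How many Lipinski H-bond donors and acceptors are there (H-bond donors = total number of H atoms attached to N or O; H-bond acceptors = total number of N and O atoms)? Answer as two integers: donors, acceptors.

Donors: find every N or O and count the H atoms it carries.
  atom 1 (N): bond orders sum to 3 → 0 H
Lipinski HBD = 0.
Acceptors: N atoms = 1, O atoms = 0 → HBA = 1.

0, 1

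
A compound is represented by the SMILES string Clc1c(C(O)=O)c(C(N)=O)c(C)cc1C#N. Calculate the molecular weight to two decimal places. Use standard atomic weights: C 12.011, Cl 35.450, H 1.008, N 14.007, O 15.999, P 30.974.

First, the molecular formula is C10H7ClN2O3 (counting implicit H from valence).
  C: 10 × 12.011 = 120.110
  Cl: 1 × 35.450 = 35.450
  H: 7 × 1.008 = 7.056
  N: 2 × 14.007 = 28.014
  O: 3 × 15.999 = 47.997
Sum: 10×12.011 + 1×35.450 + 7×1.008 + 2×14.007 + 3×15.999 = 238.627 → 238.63 g/mol.

238.63 g/mol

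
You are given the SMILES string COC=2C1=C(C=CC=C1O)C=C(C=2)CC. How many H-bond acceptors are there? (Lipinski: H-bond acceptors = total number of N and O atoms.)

2

N atoms: 0; O atoms: 2.
Lipinski HBA = 0 + 2 = 2.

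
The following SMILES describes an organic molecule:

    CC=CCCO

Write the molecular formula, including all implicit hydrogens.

Walk through each heavy atom and fill implicit hydrogens from standard valence (C 4, N 3, O 2, S 2, halogen 1):
  atom 1: C, bond orders sum to 1 (valence 4) → 3 H
  atom 2: C, bond orders sum to 3 (valence 4) → 1 H
  atom 3: C, bond orders sum to 3 (valence 4) → 1 H
  atom 4: C, bond orders sum to 2 (valence 4) → 2 H
  atom 5: C, bond orders sum to 2 (valence 4) → 2 H
  atom 6: O, bond orders sum to 1 (valence 2) → 1 H
Totals → C:5, H:10, O:1.

C5H10O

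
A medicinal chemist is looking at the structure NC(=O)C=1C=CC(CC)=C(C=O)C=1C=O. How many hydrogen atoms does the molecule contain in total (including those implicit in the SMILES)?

Walk through each heavy atom and fill implicit hydrogens from standard valence (C 4, N 3, O 2, S 2, halogen 1):
  atom 1: N, bond orders sum to 1 (valence 3) → 2 H
  atom 2: C, bond orders sum to 4 (valence 4) → 0 H
  atom 3: O, bond orders sum to 2 (valence 2) → 0 H
  atom 4: C, bond orders sum to 4 (valence 4) → 0 H
  atom 5: C, bond orders sum to 3 (valence 4) → 1 H
  atom 6: C, bond orders sum to 3 (valence 4) → 1 H
  atom 7: C, bond orders sum to 4 (valence 4) → 0 H
  atom 8: C, bond orders sum to 2 (valence 4) → 2 H
  atom 9: C, bond orders sum to 1 (valence 4) → 3 H
  atom 10: C, bond orders sum to 4 (valence 4) → 0 H
  atom 11: C, bond orders sum to 3 (valence 4) → 1 H
  atom 12: O, bond orders sum to 2 (valence 2) → 0 H
  atom 13: C, bond orders sum to 4 (valence 4) → 0 H
  atom 14: C, bond orders sum to 3 (valence 4) → 1 H
  atom 15: O, bond orders sum to 2 (valence 2) → 0 H
Total hydrogens: 11.

11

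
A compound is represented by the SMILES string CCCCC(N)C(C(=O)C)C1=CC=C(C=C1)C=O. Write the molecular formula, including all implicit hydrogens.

Walk through each heavy atom and fill implicit hydrogens from standard valence (C 4, N 3, O 2, S 2, halogen 1):
  atom 1: C, bond orders sum to 1 (valence 4) → 3 H
  atom 2: C, bond orders sum to 2 (valence 4) → 2 H
  atom 3: C, bond orders sum to 2 (valence 4) → 2 H
  atom 4: C, bond orders sum to 2 (valence 4) → 2 H
  atom 5: C, bond orders sum to 3 (valence 4) → 1 H
  atom 6: N, bond orders sum to 1 (valence 3) → 2 H
  atom 7: C, bond orders sum to 3 (valence 4) → 1 H
  atom 8: C, bond orders sum to 4 (valence 4) → 0 H
  atom 9: O, bond orders sum to 2 (valence 2) → 0 H
  atom 10: C, bond orders sum to 1 (valence 4) → 3 H
  atom 11: C, bond orders sum to 4 (valence 4) → 0 H
  atom 12: C, bond orders sum to 3 (valence 4) → 1 H
  atom 13: C, bond orders sum to 3 (valence 4) → 1 H
  atom 14: C, bond orders sum to 4 (valence 4) → 0 H
  atom 15: C, bond orders sum to 3 (valence 4) → 1 H
  atom 16: C, bond orders sum to 3 (valence 4) → 1 H
  atom 17: C, bond orders sum to 3 (valence 4) → 1 H
  atom 18: O, bond orders sum to 2 (valence 2) → 0 H
Totals → C:15, H:21, N:1, O:2.
In Hill order: C15H21NO2.

C15H21NO2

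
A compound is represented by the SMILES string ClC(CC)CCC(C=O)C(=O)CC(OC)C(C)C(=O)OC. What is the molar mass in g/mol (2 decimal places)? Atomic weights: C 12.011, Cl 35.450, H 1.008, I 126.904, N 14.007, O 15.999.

320.81 g/mol

First, the molecular formula is C15H25ClO5 (counting implicit H from valence).
  C: 15 × 12.011 = 180.165
  Cl: 1 × 35.450 = 35.450
  H: 25 × 1.008 = 25.200
  O: 5 × 15.999 = 79.995
Sum: 15×12.011 + 1×35.450 + 25×1.008 + 5×15.999 = 320.810 → 320.81 g/mol.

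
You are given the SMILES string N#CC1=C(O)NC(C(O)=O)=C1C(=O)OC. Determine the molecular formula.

C8H6N2O5

Walk through each heavy atom and fill implicit hydrogens from standard valence (C 4, N 3, O 2, S 2, halogen 1):
  atom 1: N, bond orders sum to 3 (valence 3) → 0 H
  atom 2: C, bond orders sum to 4 (valence 4) → 0 H
  atom 3: C, bond orders sum to 4 (valence 4) → 0 H
  atom 4: C, bond orders sum to 4 (valence 4) → 0 H
  atom 5: O, bond orders sum to 1 (valence 2) → 1 H
  atom 6: N, bond orders sum to 2 (valence 3) → 1 H
  atom 7: C, bond orders sum to 4 (valence 4) → 0 H
  atom 8: C, bond orders sum to 4 (valence 4) → 0 H
  atom 9: O, bond orders sum to 1 (valence 2) → 1 H
  atom 10: O, bond orders sum to 2 (valence 2) → 0 H
  atom 11: C, bond orders sum to 4 (valence 4) → 0 H
  atom 12: C, bond orders sum to 4 (valence 4) → 0 H
  atom 13: O, bond orders sum to 2 (valence 2) → 0 H
  atom 14: O, bond orders sum to 2 (valence 2) → 0 H
  atom 15: C, bond orders sum to 1 (valence 4) → 3 H
Totals → C:8, H:6, N:2, O:5.
In Hill order: C8H6N2O5.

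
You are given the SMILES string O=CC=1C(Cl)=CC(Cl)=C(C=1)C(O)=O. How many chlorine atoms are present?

2

Scan the SMILES for Cl atoms (remember two-letter symbols like Cl and Br are single atoms).
Chlorine count: 2.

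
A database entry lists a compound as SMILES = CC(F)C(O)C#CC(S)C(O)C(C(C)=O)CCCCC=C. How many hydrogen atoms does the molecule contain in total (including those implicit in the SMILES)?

Walk through each heavy atom and fill implicit hydrogens from standard valence (C 4, N 3, O 2, S 2, halogen 1):
  atom 1: C, bond orders sum to 1 (valence 4) → 3 H
  atom 2: C, bond orders sum to 3 (valence 4) → 1 H
  atom 3: F (halogen, monovalent) → 0 H
  atom 4: C, bond orders sum to 3 (valence 4) → 1 H
  atom 5: O, bond orders sum to 1 (valence 2) → 1 H
  atom 6: C, bond orders sum to 4 (valence 4) → 0 H
  atom 7: C, bond orders sum to 4 (valence 4) → 0 H
  atom 8: C, bond orders sum to 3 (valence 4) → 1 H
  atom 9: S, bond orders sum to 1 (valence 2) → 1 H
  atom 10: C, bond orders sum to 3 (valence 4) → 1 H
  atom 11: O, bond orders sum to 1 (valence 2) → 1 H
  atom 12: C, bond orders sum to 3 (valence 4) → 1 H
  atom 13: C, bond orders sum to 4 (valence 4) → 0 H
  atom 14: C, bond orders sum to 1 (valence 4) → 3 H
  atom 15: O, bond orders sum to 2 (valence 2) → 0 H
  atom 16: C, bond orders sum to 2 (valence 4) → 2 H
  atom 17: C, bond orders sum to 2 (valence 4) → 2 H
  atom 18: C, bond orders sum to 2 (valence 4) → 2 H
  atom 19: C, bond orders sum to 2 (valence 4) → 2 H
  atom 20: C, bond orders sum to 3 (valence 4) → 1 H
  atom 21: C, bond orders sum to 2 (valence 4) → 2 H
Total hydrogens: 25.

25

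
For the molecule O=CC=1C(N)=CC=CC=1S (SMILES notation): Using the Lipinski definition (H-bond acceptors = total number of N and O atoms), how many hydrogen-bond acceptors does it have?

2

N atoms: 1; O atoms: 1.
Lipinski HBA = 1 + 1 = 2.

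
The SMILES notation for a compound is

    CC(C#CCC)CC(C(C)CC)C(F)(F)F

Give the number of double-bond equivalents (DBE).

2

Molecular formula: C13H21F3.
DoU = (2C + 2 + N − H − X) / 2, where X is the halogen count and O/S are ignored.
    = (2·13 + 2 + 0 − 21 − 3) / 2 = 4 / 2 = 2.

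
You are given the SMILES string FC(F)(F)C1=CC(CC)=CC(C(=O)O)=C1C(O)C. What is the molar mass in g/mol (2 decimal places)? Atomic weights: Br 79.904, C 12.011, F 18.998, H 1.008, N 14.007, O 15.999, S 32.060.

262.23 g/mol

First, the molecular formula is C12H13F3O3 (counting implicit H from valence).
  C: 12 × 12.011 = 144.132
  F: 3 × 18.998 = 56.994
  H: 13 × 1.008 = 13.104
  O: 3 × 15.999 = 47.997
Sum: 12×12.011 + 3×18.998 + 13×1.008 + 3×15.999 = 262.227 → 262.23 g/mol.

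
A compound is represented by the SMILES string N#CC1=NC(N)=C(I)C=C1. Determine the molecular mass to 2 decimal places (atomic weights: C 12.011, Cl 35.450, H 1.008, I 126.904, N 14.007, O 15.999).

245.02 g/mol

First, the molecular formula is C6H4IN3 (counting implicit H from valence).
  C: 6 × 12.011 = 72.066
  H: 4 × 1.008 = 4.032
  I: 1 × 126.904 = 126.904
  N: 3 × 14.007 = 42.021
Sum: 6×12.011 + 4×1.008 + 1×126.904 + 3×14.007 = 245.023 → 245.02 g/mol.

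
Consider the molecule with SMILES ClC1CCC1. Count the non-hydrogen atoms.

5

Every atom symbol written in the SMILES (organic subset) is one heavy atom; implicit H are not written.
Heavy atoms by element → C:4, Cl:1.
Total: 5.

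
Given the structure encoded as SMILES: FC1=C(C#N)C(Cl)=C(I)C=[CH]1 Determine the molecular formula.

Walk through each heavy atom and fill implicit hydrogens from standard valence (C 4, N 3, O 2, S 2, halogen 1):
  atom 1: F (halogen, monovalent) → 0 H
  atom 2: C, bond orders sum to 4 (valence 4) → 0 H
  atom 3: C, bond orders sum to 4 (valence 4) → 0 H
  atom 4: C, bond orders sum to 4 (valence 4) → 0 H
  atom 5: N, bond orders sum to 3 (valence 3) → 0 H
  atom 6: C, bond orders sum to 4 (valence 4) → 0 H
  atom 7: Cl (halogen, monovalent) → 0 H
  atom 8: C, bond orders sum to 4 (valence 4) → 0 H
  atom 9: I (halogen, monovalent) → 0 H
  atom 10: C, bond orders sum to 3 (valence 4) → 1 H
  atom 11: C with explicit H count 1
Totals → C:7, H:2, Cl:1, F:1, I:1, N:1.

C7H2ClFIN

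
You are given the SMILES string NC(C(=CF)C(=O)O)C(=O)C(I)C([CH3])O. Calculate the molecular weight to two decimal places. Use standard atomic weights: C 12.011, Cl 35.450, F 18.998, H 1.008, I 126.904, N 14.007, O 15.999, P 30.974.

First, the molecular formula is C8H11FINO4 (counting implicit H from valence).
  C: 8 × 12.011 = 96.088
  F: 1 × 18.998 = 18.998
  H: 11 × 1.008 = 11.088
  I: 1 × 126.904 = 126.904
  N: 1 × 14.007 = 14.007
  O: 4 × 15.999 = 63.996
Sum: 8×12.011 + 1×18.998 + 11×1.008 + 1×126.904 + 1×14.007 + 4×15.999 = 331.081 → 331.08 g/mol.

331.08 g/mol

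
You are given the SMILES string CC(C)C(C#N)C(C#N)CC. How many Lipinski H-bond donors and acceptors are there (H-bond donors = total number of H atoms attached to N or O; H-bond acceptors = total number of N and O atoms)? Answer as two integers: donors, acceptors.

Donors: find every N or O and count the H atoms it carries.
  atom 6 (N): bond orders sum to 3 → 0 H
  atom 9 (N): bond orders sum to 3 → 0 H
Lipinski HBD = 0.
Acceptors: N atoms = 2, O atoms = 0 → HBA = 2.

0, 2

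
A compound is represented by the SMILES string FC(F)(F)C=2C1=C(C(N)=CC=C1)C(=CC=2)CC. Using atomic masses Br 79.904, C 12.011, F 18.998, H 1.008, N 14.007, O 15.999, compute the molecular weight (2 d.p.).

239.24 g/mol

First, the molecular formula is C13H12F3N (counting implicit H from valence).
  C: 13 × 12.011 = 156.143
  F: 3 × 18.998 = 56.994
  H: 12 × 1.008 = 12.096
  N: 1 × 14.007 = 14.007
Sum: 13×12.011 + 3×18.998 + 12×1.008 + 1×14.007 = 239.240 → 239.24 g/mol.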